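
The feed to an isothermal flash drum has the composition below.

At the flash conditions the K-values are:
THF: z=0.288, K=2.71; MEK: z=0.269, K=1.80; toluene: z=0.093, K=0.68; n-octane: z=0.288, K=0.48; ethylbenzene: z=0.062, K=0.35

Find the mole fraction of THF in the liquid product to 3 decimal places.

Iterate (Newton) starting at ψ = 0.39:
  ψ = 0.390: g = 0.1836, g' = -0.585 → ψ = 0.704
  ψ = 0.704: g = 0.0123, g' = -0.543 → ψ = 0.726
Converged at ψ = 0.726.
Compositions from xᵢ = zᵢ/(1+ψ(Kᵢ−1)), yᵢ = Kᵢxᵢ:
  THF: x = 0.128, y = 0.348
  MEK: x = 0.170, y = 0.306
  toluene: x = 0.121, y = 0.082
  n-octane: x = 0.463, y = 0.222
  ethylbenzene: x = 0.117, y = 0.041

x_THF = 0.128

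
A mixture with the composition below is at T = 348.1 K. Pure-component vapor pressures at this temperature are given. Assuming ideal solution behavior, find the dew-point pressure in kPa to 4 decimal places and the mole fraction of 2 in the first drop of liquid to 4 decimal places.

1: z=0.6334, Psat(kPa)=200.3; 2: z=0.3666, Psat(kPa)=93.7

Pdew = 141.3479 kPa, x_2 = 0.5530

At the dew point ψ → 1, so Σzᵢ/Kᵢ = 1 with Kᵢ = Pᵢˢᵃᵗ/P ⇒ 1/P = Σzᵢ/Pᵢˢᵃᵗ.
1/P = 0.6334/200.3 + 0.3666/93.7 = 0.0070747 ⇒ P = 141.3479 kPa
xᵢ = zᵢP/Pᵢˢᵃᵗ ⇒ x_2 = 0.3666·141.3479/93.7 = 0.5530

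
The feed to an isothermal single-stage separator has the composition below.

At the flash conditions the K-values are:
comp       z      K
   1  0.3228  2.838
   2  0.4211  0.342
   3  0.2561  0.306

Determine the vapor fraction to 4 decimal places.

ψ = 0.1122

Let ψ = V/F and solve Σ zᵢ(Kᵢ−1)/(1+ψ(Kᵢ−1)) = 0.
g(0) = ΣzᵢKᵢ − 1 = 0.1385 and g(1) = 1 − Σzᵢ/Kᵢ = -1.1820, so a root lies in (0, 1).
Iterate (Newton) starting at ψ = 0.41:
  ψ = 0.4100: g = -0.28953, g' = -0.9375 → ψ = 0.1012
  ψ = 0.1012: g = 0.01228, g' = -1.1273 → ψ = 0.1121
  ψ = 0.1121: g = 0.00011, g' = -1.1073 → ψ = 0.1122
Converged at ψ = 0.1122.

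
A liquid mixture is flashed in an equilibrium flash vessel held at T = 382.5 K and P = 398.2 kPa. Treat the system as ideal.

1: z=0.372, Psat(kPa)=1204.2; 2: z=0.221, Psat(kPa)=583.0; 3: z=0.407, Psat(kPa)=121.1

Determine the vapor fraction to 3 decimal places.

ψ = 0.526

Raoult's law: Kᵢ = Pᵢˢᵃᵗ/P = Pᵢˢᵃᵗ/398.2.
  K_1 = 1204.2/398.2 = 3.02411, K_2 = 583.0/398.2 = 1.46409, K_3 = 121.1/398.2 = 0.30412
Material balance + equilibrium reduce to Σ zᵢ(Kᵢ−1)/(1+ψ(Kᵢ−1)) = 0.
Check two-phase: ΣzᵢKᵢ = 1.572 > 1 and Σzᵢ/Kᵢ = 1.612 > 1, so g(0) = 0.572 > 0 and g(1) = -0.612 < 0.
Newton–Raphson from ψ = 0.44:
  ψ = 0.440: g = 0.0752, g' = -0.869 → ψ = 0.527
  ψ = 0.527: g = -0.0001, g' = -0.879 → ψ = 0.526
Converged at ψ = 0.526.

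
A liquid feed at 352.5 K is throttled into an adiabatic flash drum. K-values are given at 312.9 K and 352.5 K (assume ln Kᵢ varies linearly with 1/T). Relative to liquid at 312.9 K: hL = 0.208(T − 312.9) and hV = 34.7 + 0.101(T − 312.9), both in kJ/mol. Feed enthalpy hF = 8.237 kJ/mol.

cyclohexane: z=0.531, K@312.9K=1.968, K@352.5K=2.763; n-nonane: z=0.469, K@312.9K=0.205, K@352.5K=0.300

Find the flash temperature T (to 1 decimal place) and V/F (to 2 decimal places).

T = 316.2 K, V/F = 0.22

Adiabatic flash: solve Rachford–Rice at each trial T, then check hF = ψ·hV(T) + (1−ψ)·hL(T).
  T = 312.9 K: K = (1.968, 0.205), RR gives ψ = 0.183, H_out = 6.365 kJ/mol
  T = 352.5 K: K = (2.763, 0.300), RR gives ψ = 0.493, H_out = 23.241 kJ/mol
  T = 332.7 K: K = (2.356, 0.251), RR gives ψ = 0.363, H_out = 15.938 kJ/mol
  T = 322.8 K: K = (2.159, 0.227), RR gives ψ = 0.283, H_out = 11.569 kJ/mol
  T = 317.9 K: K = (2.064, 0.216), RR gives ψ = 0.237, H_out = 9.123 kJ/mol
  T = 315.4 K: K = (2.016, 0.211), RR gives ψ = 0.211, H_out = 7.781 kJ/mol
  T = 316.6 K: K = (2.039, 0.213), RR gives ψ = 0.223, H_out = 8.434 kJ/mol
Linear interpolation between T = 315.4 (H_out = 7.781) and T = 316.6 (H_out = 8.434) on hF = 8.237 gives T ≈ 316.2 K, at which ψ = 0.22.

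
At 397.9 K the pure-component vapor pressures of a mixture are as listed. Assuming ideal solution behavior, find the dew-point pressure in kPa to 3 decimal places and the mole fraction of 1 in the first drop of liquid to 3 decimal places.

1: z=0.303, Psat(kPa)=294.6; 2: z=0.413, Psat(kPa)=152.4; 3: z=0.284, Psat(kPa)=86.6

Pdew = 142.492 kPa, x_1 = 0.147

At the dew point ψ → 1, so Σzᵢ/Kᵢ = 1 with Kᵢ = Pᵢˢᵃᵗ/P ⇒ 1/P = Σzᵢ/Pᵢˢᵃᵗ.
1/P = 0.303/294.6 + 0.413/152.4 + 0.284/86.6 = 0.007018 ⇒ P = 142.492 kPa
xᵢ = zᵢP/Pᵢˢᵃᵗ ⇒ x_1 = 0.303·142.492/294.6 = 0.147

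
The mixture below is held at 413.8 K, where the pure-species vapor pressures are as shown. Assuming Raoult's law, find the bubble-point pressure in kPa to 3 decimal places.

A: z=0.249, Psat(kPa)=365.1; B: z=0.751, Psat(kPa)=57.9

At the bubble point ψ → 0, so ΣzᵢKᵢ = 1 with Kᵢ = Pᵢˢᵃᵗ/P ⇒ P = ΣzᵢPᵢˢᵃᵗ.
P = 0.249·365.1 + 0.751·57.9 = 134.393 kPa

Pbub = 134.393 kPa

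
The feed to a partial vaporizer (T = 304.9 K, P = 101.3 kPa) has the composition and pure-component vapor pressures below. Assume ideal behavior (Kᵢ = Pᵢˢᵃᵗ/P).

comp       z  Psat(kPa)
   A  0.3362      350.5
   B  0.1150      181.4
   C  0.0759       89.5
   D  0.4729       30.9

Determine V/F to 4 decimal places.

V/F = 0.4216

Raoult's law: Kᵢ = Pᵢˢᵃᵗ/P = Pᵢˢᵃᵗ/101.3.
  K_A = 350.5/101.3 = 3.460020, K_B = 181.4/101.3 = 1.790721, K_C = 89.5/101.3 = 0.883514, K_D = 30.9/101.3 = 0.305035
Material balance + equilibrium reduce to Σ zᵢ(Kᵢ−1)/(1+V/F(Kᵢ−1)) = 0.
Check two-phase: ΣzᵢKᵢ = 1.5805 > 1 and Σzᵢ/Kᵢ = 1.7976 > 1, so g(0) = 0.5805 > 0 and g(1) = -0.7976 < 0.
Iterate (Newton) starting at V/F = 0.68:
  V/F = 0.6800: g = -0.26415, g' = -1.1375 → V/F = 0.4478
  V/F = 0.4478: g = -0.02575, g' = -0.9824 → V/F = 0.4216
Converged at V/F = 0.4216.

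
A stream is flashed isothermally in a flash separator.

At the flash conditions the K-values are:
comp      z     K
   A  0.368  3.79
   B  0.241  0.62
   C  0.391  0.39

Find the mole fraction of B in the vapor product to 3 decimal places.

y_B = 0.182

Material balance + equilibrium reduce to Σ zᵢ(Kᵢ−1)/(1+β(Kᵢ−1)) = 0.
g(0) = ΣzᵢKᵢ − 1 = 0.697 and g(1) = 1 − Σzᵢ/Kᵢ = -0.488, so a root lies in (0, 1).
Newton–Raphson from β = 0.4:
  β = 0.400: g = 0.0617, g' = -0.943 → β = 0.465
  β = 0.465: g = 0.0023, g' = -0.877 → β = 0.468
Converged at β = 0.468.
Compositions from xᵢ = zᵢ/(1+β(Kᵢ−1)), yᵢ = Kᵢxᵢ:
  A: x = 0.160, y = 0.605
  B: x = 0.293, y = 0.182
  C: x = 0.547, y = 0.213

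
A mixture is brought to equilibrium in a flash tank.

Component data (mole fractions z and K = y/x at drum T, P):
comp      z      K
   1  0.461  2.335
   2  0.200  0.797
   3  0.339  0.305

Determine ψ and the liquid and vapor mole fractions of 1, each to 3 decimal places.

Let ψ = V/F and solve Σ zᵢ(Kᵢ−1)/(1+ψ(Kᵢ−1)) = 0.
Feasibility: ΣzᵢKᵢ = 1.339, Σzᵢ/Kᵢ = 1.560 — both > 1, two phases present.
Iterate (Newton) starting at ψ = 0.5:
  ψ = 0.500: g = -0.0372, g' = -0.690 → ψ = 0.446
Converged at ψ = 0.446.
Compositions from xᵢ = zᵢ/(1+ψ(Kᵢ−1)), yᵢ = Kᵢxᵢ:
  1: x = 0.289, y = 0.675
  2: x = 0.220, y = 0.175
  3: x = 0.491, y = 0.150

ψ = 0.446, x_1 = 0.289, y_1 = 0.675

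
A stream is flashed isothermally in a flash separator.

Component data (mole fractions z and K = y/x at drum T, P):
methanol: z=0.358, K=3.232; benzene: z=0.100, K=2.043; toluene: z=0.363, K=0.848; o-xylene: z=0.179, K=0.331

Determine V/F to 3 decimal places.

V/F = 0.835

Material balance + equilibrium reduce to Σ zᵢ(Kᵢ−1)/(1+V/F(Kᵢ−1)) = 0.
g(0) = ΣzᵢKᵢ − 1 = 0.728 and g(1) = 1 − Σzᵢ/Kᵢ = -0.129, so a root lies in (0, 1).
Newton iteration, V/F⁰ = 0.42:
  V/F = 0.420: g = 0.2595, g' = -0.692 → V/F = 0.795
  V/F = 0.795: g = 0.0266, g' = -0.640 → V/F = 0.836
  V/F = 0.836: g = -0.0006, g' = -0.672 → V/F = 0.835
Converged at V/F = 0.835.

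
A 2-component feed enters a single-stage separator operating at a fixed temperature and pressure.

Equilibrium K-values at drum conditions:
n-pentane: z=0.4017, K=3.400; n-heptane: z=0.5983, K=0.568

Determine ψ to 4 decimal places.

ψ = 0.6806

Rachford–Rice: g(ψ) = Σ zᵢ(Kᵢ−1)/(1+ψ(Kᵢ−1)) = 0.
Feasibility: ΣzᵢKᵢ = 1.7056, Σzᵢ/Kᵢ = 1.1715 — both > 1, two phases present.
Binary case is linear: z₁(K₁−1)(1+ψ(K₂−1)) + z₂(K₂−1)(1+ψ(K₁−1)) = 0
⇒ ψ = [z₁(K₁−1)+z₂(K₂−1)] / [−(K₁−1)(K₂−1)] = 0.70561/1.03680 = 0.6806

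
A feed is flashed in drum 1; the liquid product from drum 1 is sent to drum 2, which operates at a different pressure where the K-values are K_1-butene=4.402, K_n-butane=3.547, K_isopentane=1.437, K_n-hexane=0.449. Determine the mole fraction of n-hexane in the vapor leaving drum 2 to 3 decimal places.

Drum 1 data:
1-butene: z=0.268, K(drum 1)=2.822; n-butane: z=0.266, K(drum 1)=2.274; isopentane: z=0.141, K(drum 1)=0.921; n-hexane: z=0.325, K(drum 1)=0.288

y_n-hexane (drum 2) = 0.337

Drum 1:
Newton iteration, ψ₁⁰ = 0.55:
  ψ₁ = 0.550: g = 0.0512, g' = -0.817 → ψ₁ = 0.613
  ψ₁ = 0.613: g = -0.0010, g' = -0.854 → ψ₁ = 0.611
Converged at ψ₁ = 0.611.
Drum-1 compositions:
  1-butene: x = 0.127, y = 0.358
  n-butane: x = 0.150, y = 0.340
  isopentane: x = 0.148, y = 0.136
  n-hexane: x = 0.576, y = 0.166
Drum-2 feed = drum-1 liquid: z₂ = (0.1268, 0.1495, 0.1482, 0.5755).
Drum 2:
Material balance + equilibrium reduce to Σ zᵢ(Kᵢ−1)/(1+ψ₂(Kᵢ−1)) = 0.
g(0) = ΣzᵢKᵢ − 1 = 0.560 and g(1) = 1 − Σzᵢ/Kᵢ = -0.456, so a root lies in (0, 1).
Newton iteration, ψ₂⁰ = 0.56:
  ψ₂ = 0.560: g = -0.1012, g' = -0.722 → ψ₂ = 0.420
  ψ₂ = 0.420: g = 0.0037, g' = -0.791 → ψ₂ = 0.425
Converged at ψ₂ = 0.425.
  1-butene: x = 0.052, y = 0.228
  n-butane: x = 0.072, y = 0.255
  isopentane: x = 0.125, y = 0.180
  n-hexane: x = 0.751, y = 0.337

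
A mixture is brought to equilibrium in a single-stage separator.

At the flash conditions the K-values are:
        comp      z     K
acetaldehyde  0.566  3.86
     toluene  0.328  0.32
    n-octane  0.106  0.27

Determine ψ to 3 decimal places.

ψ = 0.665

Rachford–Rice: g(ψ) = Σ zᵢ(Kᵢ−1)/(1+ψ(Kᵢ−1)) = 0.
Feasibility: ΣzᵢKᵢ = 2.318, Σzᵢ/Kᵢ = 1.564 — both > 1, two phases present.
Iterate (Newton) starting at ψ = 0.6:
  ψ = 0.600: g = 0.0816, g' = -1.239 → ψ = 0.666
  ψ = 0.666: g = -0.0008, g' = -1.269 → ψ = 0.665
Converged at ψ = 0.665.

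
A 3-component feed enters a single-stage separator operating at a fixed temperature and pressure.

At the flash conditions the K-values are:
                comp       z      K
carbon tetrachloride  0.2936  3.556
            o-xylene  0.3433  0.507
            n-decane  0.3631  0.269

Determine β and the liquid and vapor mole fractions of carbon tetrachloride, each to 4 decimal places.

β = 0.1983, x_carbon tetrachloride = 0.1948, y_carbon tetrachloride = 0.6929

Newton–Raphson from β = 0.5:
  β = 0.5000: g = -0.31351, g' = -0.9985 → β = 0.1860
  β = 0.1860: g = 0.01506, g' = -1.2421 → β = 0.1982
  β = 0.1982: g = 0.00018, g' = -1.2130 → β = 0.1983
Converged at β = 0.1983.
Compositions from xᵢ = zᵢ/(1+β(Kᵢ−1)), yᵢ = Kᵢxᵢ:
  carbon tetrachloride: x = 0.1948, y = 0.6929
  o-xylene: x = 0.3805, y = 0.1929
  n-decane: x = 0.4247, y = 0.1142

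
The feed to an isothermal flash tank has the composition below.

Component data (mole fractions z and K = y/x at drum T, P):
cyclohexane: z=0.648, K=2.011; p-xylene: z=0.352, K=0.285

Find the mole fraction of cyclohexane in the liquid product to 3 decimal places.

Let β = V/F and solve Σ zᵢ(Kᵢ−1)/(1+β(Kᵢ−1)) = 0.
Feasibility: ΣzᵢKᵢ = 1.403, Σzᵢ/Kᵢ = 1.557 — both > 1, two phases present.
Binary case is linear: z₁(K₁−1)(1+β(K₂−1)) + z₂(K₂−1)(1+β(K₁−1)) = 0
⇒ β = [z₁(K₁−1)+z₂(K₂−1)] / [−(K₁−1)(K₂−1)] = 0.4034/0.7229 = 0.558
Compositions from xᵢ = zᵢ/(1+β(Kᵢ−1)), yᵢ = Kᵢxᵢ:
  cyclohexane: x = 0.414, y = 0.833
  p-xylene: x = 0.586, y = 0.167

x_cyclohexane = 0.414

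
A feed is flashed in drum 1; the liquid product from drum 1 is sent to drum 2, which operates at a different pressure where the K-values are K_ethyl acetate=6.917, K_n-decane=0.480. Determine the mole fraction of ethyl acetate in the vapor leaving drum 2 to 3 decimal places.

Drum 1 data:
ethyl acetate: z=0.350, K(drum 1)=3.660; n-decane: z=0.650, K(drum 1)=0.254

Drum 1:
Rachford–Rice: g(ψ₁) = Σ zᵢ(Kᵢ−1)/(1+ψ₁(Kᵢ−1)) = 0.
g(0) = ΣzᵢKᵢ − 1 = 0.446 and g(1) = 1 − Σzᵢ/Kᵢ = -1.655, so a root lies in (0, 1).
Binary case is linear: z₁(K₁−1)(1+ψ₁(K₂−1)) + z₂(K₂−1)(1+ψ₁(K₁−1)) = 0
⇒ ψ₁ = [z₁(K₁−1)+z₂(K₂−1)] / [−(K₁−1)(K₂−1)] = 0.4461/1.9844 = 0.225
Drum-1 compositions:
  ethyl acetate: x = 0.219, y = 0.802
  n-decane: x = 0.781, y = 0.198
Drum-2 feed = drum-1 liquid: z₂ = (0.2190, 0.7810).
Drum 2:
Material balance + equilibrium reduce to Σ zᵢ(Kᵢ−1)/(1+ψ₂(Kᵢ−1)) = 0.
Check two-phase: ΣzᵢKᵢ = 1.890 > 1 and Σzᵢ/Kᵢ = 1.659 > 1, so g(0) = 0.890 > 0 and g(1) = -0.659 < 0.
Binary case is linear: z₁(K₁−1)(1+ψ₂(K₂−1)) + z₂(K₂−1)(1+ψ₂(K₁−1)) = 0
⇒ ψ₂ = [z₁(K₁−1)+z₂(K₂−1)] / [−(K₁−1)(K₂−1)] = 0.8899/3.0768 = 0.289
  ethyl acetate: x = 0.081, y = 0.559
  n-decane: x = 0.919, y = 0.441

y_ethyl acetate (drum 2) = 0.559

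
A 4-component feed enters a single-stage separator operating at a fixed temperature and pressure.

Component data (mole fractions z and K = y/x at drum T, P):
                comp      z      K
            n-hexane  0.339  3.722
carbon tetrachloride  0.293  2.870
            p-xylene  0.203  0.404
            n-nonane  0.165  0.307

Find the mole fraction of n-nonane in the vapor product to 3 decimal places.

Material balance + equilibrium reduce to Σ zᵢ(Kᵢ−1)/(1+V/F(Kᵢ−1)) = 0.
Check two-phase: ΣzᵢKᵢ = 2.235 > 1 and Σzᵢ/Kᵢ = 1.233 > 1, so g(0) = 1.235 > 0 and g(1) = -0.233 < 0.
Iterate (Newton) starting at V/F = 0.5:
  V/F = 0.500: g = 0.3267, g' = -1.056 → V/F = 0.809
  V/F = 0.809: g = 0.0120, g' = -1.087 → V/F = 0.820
Converged at V/F = 0.820.
Compositions from xᵢ = zᵢ/(1+V/F(Kᵢ−1)), yᵢ = Kᵢxᵢ:
  n-hexane: x = 0.105, y = 0.390
  carbon tetrachloride: x = 0.116, y = 0.332
  p-xylene: x = 0.397, y = 0.160
  n-nonane: x = 0.382, y = 0.117

y_n-nonane = 0.117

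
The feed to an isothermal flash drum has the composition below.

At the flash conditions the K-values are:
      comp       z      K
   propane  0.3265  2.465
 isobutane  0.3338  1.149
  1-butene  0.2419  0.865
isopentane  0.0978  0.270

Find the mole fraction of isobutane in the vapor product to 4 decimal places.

Let ψ = V/F and solve Σ zᵢ(Kᵢ−1)/(1+ψ(Kᵢ−1)) = 0.
Feasibility: ΣzᵢKᵢ = 1.4240, Σzᵢ/Kᵢ = 1.0648 — both > 1, two phases present.
Newton–Raphson from ψ = 0.33:
  ψ = 0.3300: g = 0.24161, g' = -0.4204 → ψ = 0.9047
  ψ = 0.9047: g = 0.00209, g' = -0.5930 → ψ = 0.9082
Converged at ψ = 0.9082.
Compositions from xᵢ = zᵢ/(1+ψ(Kᵢ−1)), yᵢ = Kᵢxᵢ:
  propane: x = 0.1401, y = 0.3453
  isobutane: x = 0.2940, y = 0.3378
  1-butene: x = 0.2757, y = 0.2385
  isopentane: x = 0.2902, y = 0.0783

y_isobutane = 0.3378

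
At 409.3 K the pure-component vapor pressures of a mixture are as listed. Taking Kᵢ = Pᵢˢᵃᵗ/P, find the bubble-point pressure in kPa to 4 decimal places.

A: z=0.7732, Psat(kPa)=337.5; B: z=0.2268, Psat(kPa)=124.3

Pbub = 289.1462 kPa

At the bubble point ψ → 0, so ΣzᵢKᵢ = 1 with Kᵢ = Pᵢˢᵃᵗ/P ⇒ P = ΣzᵢPᵢˢᵃᵗ.
P = 0.7732·337.5 + 0.2268·124.3 = 289.1462 kPa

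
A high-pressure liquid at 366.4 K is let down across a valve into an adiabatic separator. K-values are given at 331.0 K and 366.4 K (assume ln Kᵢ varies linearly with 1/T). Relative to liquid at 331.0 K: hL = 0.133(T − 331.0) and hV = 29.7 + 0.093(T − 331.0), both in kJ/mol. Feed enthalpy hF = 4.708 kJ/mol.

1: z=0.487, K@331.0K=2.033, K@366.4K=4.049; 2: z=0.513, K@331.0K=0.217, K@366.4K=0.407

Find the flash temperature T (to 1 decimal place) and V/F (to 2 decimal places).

T = 332.2 K, V/F = 0.15

Adiabatic flash: solve Rachford–Rice at each trial T, then check hF = ψ·hV(T) + (1−ψ)·hL(T).
  T = 331.0 K: K = (2.033, 0.217), RR gives ψ = 0.125, H_out = 3.723 kJ/mol
  T = 366.4 K: K = (4.049, 0.407), RR gives ψ = 0.653, H_out = 23.178 kJ/mol
  T = 348.7 K: K = (2.920, 0.302), RR gives ψ = 0.430, H_out = 14.834 kJ/mol
  T = 339.9 K: K = (2.450, 0.257), RR gives ψ = 0.302, H_out = 10.046 kJ/mol
  T = 335.4 K: K = (2.232, 0.236), RR gives ψ = 0.221, H_out = 7.123 kJ/mol
  T = 333.2 K: K = (2.131, 0.227), RR gives ψ = 0.176, H_out = 5.506 kJ/mol
Linear interpolation between T = 331.0 (H_out = 3.723) and T = 333.2 (H_out = 5.506) on hF = 4.708 gives T ≈ 332.2 K, at which ψ = 0.15.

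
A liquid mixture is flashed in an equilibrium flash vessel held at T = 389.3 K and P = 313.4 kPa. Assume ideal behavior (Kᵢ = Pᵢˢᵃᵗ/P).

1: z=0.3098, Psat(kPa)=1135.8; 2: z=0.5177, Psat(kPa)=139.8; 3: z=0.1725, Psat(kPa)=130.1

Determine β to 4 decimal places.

Raoult's law: Kᵢ = Pᵢˢᵃᵗ/P = Pᵢˢᵃᵗ/313.4.
  K_1 = 1135.8/313.4 = 3.624123, K_2 = 139.8/313.4 = 0.446075, K_3 = 130.1/313.4 = 0.415124
Rachford–Rice: g(β) = Σ zᵢ(Kᵢ−1)/(1+β(Kᵢ−1)) = 0.
Check two-phase: ΣzᵢKᵢ = 1.4253 > 1 and Σzᵢ/Kᵢ = 1.6616 > 1, so g(0) = 0.4253 > 0 and g(1) = -0.6616 < 0.
Iterate (Newton) starting at β = 0.48:
  β = 0.4800: g = -0.17112, g' = -0.8266 → β = 0.2730
  β = 0.2730: g = 0.01573, g' = -1.0282 → β = 0.2883
  β = 0.2883: g = 0.00021, g' = -1.0018 → β = 0.2885
Converged at β = 0.2885.

β = 0.2885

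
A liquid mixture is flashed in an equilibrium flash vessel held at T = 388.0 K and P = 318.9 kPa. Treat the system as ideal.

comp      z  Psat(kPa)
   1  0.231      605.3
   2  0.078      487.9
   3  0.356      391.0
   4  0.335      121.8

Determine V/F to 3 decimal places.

Raoult's law: Kᵢ = Pᵢˢᵃᵗ/P = Pᵢˢᵃᵗ/318.9.
  K_1 = 605.3/318.9 = 1.89809, K_2 = 487.9/318.9 = 1.52995, K_3 = 391.0/318.9 = 1.22609, K_4 = 121.8/318.9 = 0.38194
Newton–Raphson from V/F = 0.5:
  V/F = 0.500: g = -0.0515, g' = -0.385 → V/F = 0.366
  V/F = 0.366: g = -0.0026, g' = -0.350 → V/F = 0.359
Converged at V/F = 0.359.

V/F = 0.359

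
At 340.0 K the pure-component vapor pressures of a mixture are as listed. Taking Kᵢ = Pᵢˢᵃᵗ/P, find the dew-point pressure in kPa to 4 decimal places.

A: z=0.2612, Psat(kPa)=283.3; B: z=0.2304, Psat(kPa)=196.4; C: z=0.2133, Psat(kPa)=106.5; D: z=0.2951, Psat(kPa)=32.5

Pdew = 75.8845 kPa

At the dew point ψ → 1, so Σzᵢ/Kᵢ = 1 with Kᵢ = Pᵢˢᵃᵗ/P ⇒ 1/P = Σzᵢ/Pᵢˢᵃᵗ.
1/P = 0.2612/283.3 + 0.2304/196.4 + 0.2133/106.5 + 0.2951/32.5 = 0.0131779 ⇒ P = 75.8845 kPa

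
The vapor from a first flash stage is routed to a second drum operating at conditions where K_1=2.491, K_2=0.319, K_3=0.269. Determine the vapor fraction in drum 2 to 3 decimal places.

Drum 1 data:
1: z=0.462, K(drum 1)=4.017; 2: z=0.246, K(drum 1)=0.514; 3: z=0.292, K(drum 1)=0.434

Drum 1:
Let ψ₁ = V/F and solve Σ zᵢ(Kᵢ−1)/(1+ψ₁(Kᵢ−1)) = 0.
Check two-phase: ΣzᵢKᵢ = 2.109 > 1 and Σzᵢ/Kᵢ = 1.266 > 1, so g(0) = 1.109 > 0 and g(1) = -0.266 < 0.
Newton–Raphson from ψ₁ = 0.5:
  ψ₁ = 0.500: g = 0.1672, g' = -0.952 → ψ₁ = 0.676
  ψ₁ = 0.676: g = 0.0131, g' = -0.830 → ψ₁ = 0.691
  ψ₁ = 0.691: g = 0.0000, g' = -0.826 → ψ₁ = 0.692
Converged at ψ₁ = 0.692.
Drum-1 compositions:
  1: x = 0.150, y = 0.601
  2: x = 0.371, y = 0.190
  3: x = 0.480, y = 0.208
Drum-2 feed = drum-1 vapor: z₂ = (0.6013, 0.1904, 0.2082).
Drum 2:
Material balance + equilibrium reduce to Σ zᵢ(Kᵢ−1)/(1+ψ₂(Kᵢ−1)) = 0.
Check two-phase: ΣzᵢKᵢ = 1.615 > 1 and Σzᵢ/Kᵢ = 1.612 > 1, so g(0) = 0.615 > 0 and g(1) = -0.612 < 0.
Iterate (Newton) starting at ψ₂ = 0.59:
  ψ₂ = 0.590: g = -0.0075, g' = -0.969 → ψ₂ = 0.582
Converged at ψ₂ = 0.582.
  1: x = 0.322, y = 0.802
  2: x = 0.316, y = 0.101
  3: x = 0.363, y = 0.098

V/F (drum 2) = 0.582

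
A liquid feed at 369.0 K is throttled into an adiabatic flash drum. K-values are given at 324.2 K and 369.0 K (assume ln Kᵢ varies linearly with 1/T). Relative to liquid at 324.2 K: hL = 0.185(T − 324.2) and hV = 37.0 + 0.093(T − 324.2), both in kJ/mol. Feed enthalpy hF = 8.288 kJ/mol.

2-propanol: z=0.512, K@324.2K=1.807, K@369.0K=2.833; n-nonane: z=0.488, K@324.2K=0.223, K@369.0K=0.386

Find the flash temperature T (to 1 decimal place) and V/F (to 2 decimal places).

T = 332.6 K, V/F = 0.19

Adiabatic flash: solve Rachford–Rice at each trial T, then check hF = ψ·hV(T) + (1−ψ)·hL(T).
  T = 324.2 K: K = (1.807, 0.223), RR gives ψ = 0.054, H_out = 2.007 kJ/mol
  T = 369.0 K: K = (2.833, 0.386), RR gives ψ = 0.568, H_out = 26.951 kJ/mol
  T = 346.6 K: K = (2.296, 0.299), RR gives ψ = 0.353, H_out = 16.491 kJ/mol
  T = 335.4 K: K = (2.045, 0.259), RR gives ψ = 0.224, H_out = 10.137 kJ/mol
  T = 329.8 K: K = (1.924, 0.241), RR gives ψ = 0.146, H_out = 6.378 kJ/mol
  T = 332.6 K: K = (1.984, 0.250), RR gives ψ = 0.187, H_out = 8.321 kJ/mol
  T = 331.2 K: K = (1.954, 0.245), RR gives ψ = 0.167, H_out = 7.367 kJ/mol
Linear interpolation between T = 331.2 (H_out = 7.367) and T = 332.6 (H_out = 8.321) on hF = 8.288 gives T ≈ 332.6 K, at which ψ = 0.19.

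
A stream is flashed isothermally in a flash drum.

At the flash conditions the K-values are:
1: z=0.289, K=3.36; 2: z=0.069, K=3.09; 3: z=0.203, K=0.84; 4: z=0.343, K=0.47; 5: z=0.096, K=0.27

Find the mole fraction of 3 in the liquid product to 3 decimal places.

x_3 = 0.220

Material balance + equilibrium reduce to Σ zᵢ(Kᵢ−1)/(1+V/F(Kᵢ−1)) = 0.
g(0) = ΣzᵢKᵢ − 1 = 0.542 and g(1) = 1 − Σzᵢ/Kᵢ = -0.435, so a root lies in (0, 1).
Newton iteration, V/F⁰ = 0.4:
  V/F = 0.400: g = 0.0650, g' = -0.778 → V/F = 0.484
  V/F = 0.484: g = 0.0023, g' = -0.728 → V/F = 0.487
Converged at V/F = 0.487.
Compositions from xᵢ = zᵢ/(1+V/F(Kᵢ−1)), yᵢ = Kᵢxᵢ:
  1: x = 0.135, y = 0.452
  2: x = 0.034, y = 0.106
  3: x = 0.220, y = 0.185
  4: x = 0.462, y = 0.217
  5: x = 0.149, y = 0.040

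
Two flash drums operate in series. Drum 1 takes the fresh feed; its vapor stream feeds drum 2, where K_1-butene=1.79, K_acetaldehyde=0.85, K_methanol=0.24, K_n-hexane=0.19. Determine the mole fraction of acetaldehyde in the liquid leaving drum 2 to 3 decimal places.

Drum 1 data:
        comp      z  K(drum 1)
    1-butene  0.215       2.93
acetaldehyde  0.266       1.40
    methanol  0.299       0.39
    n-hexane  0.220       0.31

x_acetaldehyde (drum 2) = 0.360

Drum 1:
Material balance + equilibrium reduce to Σ zᵢ(Kᵢ−1)/(1+ψ₁(Kᵢ−1)) = 0.
g(0) = ΣzᵢKᵢ − 1 = 0.187 and g(1) = 1 − Σzᵢ/Kᵢ = -0.740, so a root lies in (0, 1).
Newton iteration, ψ₁⁰ = 0.5:
  ψ₁ = 0.500: g = -0.1944, g' = -0.711 → ψ₁ = 0.227
  ψ₁ = 0.227: g = -0.0055, g' = -0.720 → ψ₁ = 0.219
Converged at ψ₁ = 0.219.
Drum-1 compositions:
  1-butene: x = 0.151, y = 0.443
  acetaldehyde: x = 0.245, y = 0.342
  methanol: x = 0.345, y = 0.135
  n-hexane: x = 0.259, y = 0.080
Drum-2 feed = drum-1 vapor: z₂ = (0.4427, 0.3424, 0.1346, 0.0804).
Drum 2:
Let ψ₂ = V/F and solve Σ zᵢ(Kᵢ−1)/(1+ψ₂(Kᵢ−1)) = 0.
Check two-phase: ΣzᵢKᵢ = 1.131 > 1 and Σzᵢ/Kᵢ = 1.634 > 1, so g(0) = 0.131 > 0 and g(1) = -0.634 < 0.
Newton iteration, ψ₂⁰ = 0.5:
  ψ₂ = 0.500: g = -0.0792, g' = -0.502 → ψ₂ = 0.342
  ψ₂ = 0.342: g = -0.0072, g' = -0.423 → ψ₂ = 0.325
Converged at ψ₂ = 0.325.
  1-butene: x = 0.352, y = 0.630
  acetaldehyde: x = 0.360, y = 0.306
  methanol: x = 0.179, y = 0.043
  n-hexane: x = 0.109, y = 0.021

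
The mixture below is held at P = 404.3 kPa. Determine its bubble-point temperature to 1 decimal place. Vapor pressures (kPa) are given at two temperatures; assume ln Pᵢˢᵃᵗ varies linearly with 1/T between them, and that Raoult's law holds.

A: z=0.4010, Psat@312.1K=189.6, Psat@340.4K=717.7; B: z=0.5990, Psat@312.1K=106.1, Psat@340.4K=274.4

Bubble-point temperature: ΣzᵢPᵢˢᵃᵗ(T) = P. Interpolate ln Pᵢˢᵃᵗ = aᵢ + bᵢ/T.
  T = 312.1 K: ΣzᵢPᵢˢᵃᵗ = 139.58 kPa
  T = 340.4 K: ΣzᵢPᵢˢᵃᵗ = 452.16 kPa
  T = 326.2 K: ΣzᵢPᵢˢᵃᵗ = 256.06 kPa
  T = 333.3 K: ΣzᵢPᵢˢᵃᵗ = 341.99 kPa
  T = 336.9 K: ΣzᵢPᵢˢᵃᵗ = 394.50 kPa
  T = 338.6 K: ΣzᵢPᵢˢᵃᵗ = 421.65 kPa
Interpolating between 336.9 K and 338.6 K gives T ≈ 337.5 K.

T = 337.5 K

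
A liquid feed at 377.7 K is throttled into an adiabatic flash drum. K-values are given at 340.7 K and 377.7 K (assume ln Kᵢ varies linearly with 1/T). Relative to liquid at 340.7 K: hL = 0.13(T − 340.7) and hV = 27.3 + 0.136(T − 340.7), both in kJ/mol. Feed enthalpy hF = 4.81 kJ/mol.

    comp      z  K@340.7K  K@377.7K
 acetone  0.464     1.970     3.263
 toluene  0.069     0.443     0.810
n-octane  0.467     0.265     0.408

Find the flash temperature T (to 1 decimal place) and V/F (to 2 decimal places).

Adiabatic flash: solve Rachford–Rice at each trial T, then check hF = ψ·hV(T) + (1−ψ)·hL(T).
  T = 340.7 K: K = (1.970, 0.443, 0.265), RR gives ψ = 0.099, H_out = 2.694 kJ/mol
  T = 377.7 K: K = (3.263, 0.810, 0.408), RR gives ψ = 0.602, H_out = 21.383 kJ/mol
  T = 359.2 K: K = (2.569, 0.608, 0.332), RR gives ψ = 0.388, H_out = 13.037 kJ/mol
  T = 349.9 K: K = (2.256, 0.521, 0.298), RR gives ψ = 0.260, H_out = 8.313 kJ/mol
  T = 345.3 K: K = (2.110, 0.481, 0.281), RR gives ψ = 0.186, H_out = 5.667 kJ/mol
  T = 343.0 K: K = (2.039, 0.462, 0.273), RR gives ψ = 0.144, H_out = 4.230 kJ/mol
Linear interpolation between T = 343.0 (H_out = 4.230) and T = 345.3 (H_out = 5.667) on hF = 4.81 gives T ≈ 343.9 K, at which ψ = 0.16.

T = 343.9 K, V/F = 0.16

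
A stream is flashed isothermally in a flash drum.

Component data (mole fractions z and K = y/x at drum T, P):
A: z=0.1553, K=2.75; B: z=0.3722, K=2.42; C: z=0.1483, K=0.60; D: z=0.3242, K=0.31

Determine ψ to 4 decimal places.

Iterate (Newton) starting at ψ = 0.5:
  ψ = 0.5000: g = 0.03835, g' = -0.7888 → ψ = 0.5486
  ψ = 0.5486: g = -0.00022, g' = -0.7995 → ψ = 0.5483
Converged at ψ = 0.5483.

ψ = 0.5483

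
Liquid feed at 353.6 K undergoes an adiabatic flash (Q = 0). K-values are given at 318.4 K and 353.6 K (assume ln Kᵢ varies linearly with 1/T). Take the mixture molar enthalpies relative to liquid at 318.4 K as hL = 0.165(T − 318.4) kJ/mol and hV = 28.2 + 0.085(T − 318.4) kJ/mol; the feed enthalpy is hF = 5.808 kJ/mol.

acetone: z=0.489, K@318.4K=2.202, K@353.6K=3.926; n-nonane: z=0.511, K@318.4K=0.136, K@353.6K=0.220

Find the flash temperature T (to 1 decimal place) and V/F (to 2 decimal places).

Adiabatic flash: solve Rachford–Rice at each trial T, then check hF = ψ·hV(T) + (1−ψ)·hL(T).
  T = 318.4 K: K = (2.202, 0.136), RR gives ψ = 0.141, H_out = 3.972 kJ/mol
  T = 353.6 K: K = (3.926, 0.220), RR gives ψ = 0.452, H_out = 17.289 kJ/mol
  T = 336.0 K: K = (2.985, 0.175), RR gives ψ = 0.335, H_out = 11.891 kJ/mol
  T = 327.2 K: K = (2.574, 0.155), RR gives ψ = 0.254, H_out = 8.437 kJ/mol
  T = 322.8 K: K = (2.383, 0.145), RR gives ψ = 0.203, H_out = 6.372 kJ/mol
  T = 320.6 K: K = (2.292, 0.141), RR gives ψ = 0.173, H_out = 5.221 kJ/mol
Linear interpolation between T = 320.6 (H_out = 5.221) and T = 322.8 (H_out = 6.372) on hF = 5.808 gives T ≈ 321.7 K, at which ψ = 0.19.

T = 321.7 K, V/F = 0.19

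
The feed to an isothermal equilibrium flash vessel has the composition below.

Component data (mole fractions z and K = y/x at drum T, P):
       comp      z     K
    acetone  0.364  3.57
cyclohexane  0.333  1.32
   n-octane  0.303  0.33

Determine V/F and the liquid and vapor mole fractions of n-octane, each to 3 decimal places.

Material balance + equilibrium reduce to Σ zᵢ(Kᵢ−1)/(1+V/F(Kᵢ−1)) = 0.
g(0) = ΣzᵢKᵢ − 1 = 0.839 and g(1) = 1 − Σzᵢ/Kᵢ = -0.272, so a root lies in (0, 1).
Iterate (Newton) starting at V/F = 0.5:
  V/F = 0.500: g = 0.1960, g' = -0.793 → V/F = 0.747
Converged at V/F = 0.747.
Compositions from xᵢ = zᵢ/(1+V/F(Kᵢ−1)), yᵢ = Kᵢxᵢ:
  acetone: x = 0.125, y = 0.445
  cyclohexane: x = 0.269, y = 0.355
  n-octane: x = 0.607, y = 0.200

V/F = 0.747, x_n-octane = 0.607, y_n-octane = 0.200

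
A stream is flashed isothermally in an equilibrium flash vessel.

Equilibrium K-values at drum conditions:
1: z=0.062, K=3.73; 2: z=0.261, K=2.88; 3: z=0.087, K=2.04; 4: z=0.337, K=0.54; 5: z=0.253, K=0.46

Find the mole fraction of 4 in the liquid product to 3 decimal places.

x_4 = 0.436

Rachford–Rice: g(V/F) = Σ zᵢ(Kᵢ−1)/(1+V/F(Kᵢ−1)) = 0.
Check two-phase: ΣzᵢKᵢ = 1.459 > 1 and Σzᵢ/Kᵢ = 1.324 > 1, so g(0) = 0.459 > 0 and g(1) = -0.324 < 0.
Iterate (Newton) starting at V/F = 0.5:
  V/F = 0.500: g = -0.0045, g' = -0.627 → V/F = 0.493
Converged at V/F = 0.493.
Compositions from xᵢ = zᵢ/(1+V/F(Kᵢ−1)), yᵢ = Kᵢxᵢ:
  1: x = 0.026, y = 0.099
  2: x = 0.135, y = 0.390
  3: x = 0.058, y = 0.117
  4: x = 0.436, y = 0.235
  5: x = 0.345, y = 0.159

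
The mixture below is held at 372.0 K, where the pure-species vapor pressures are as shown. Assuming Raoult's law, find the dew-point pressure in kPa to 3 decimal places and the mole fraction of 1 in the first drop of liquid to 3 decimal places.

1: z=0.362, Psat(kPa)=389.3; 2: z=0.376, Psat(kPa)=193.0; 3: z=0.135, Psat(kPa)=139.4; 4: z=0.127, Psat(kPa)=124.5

At the dew point ψ → 1, so Σzᵢ/Kᵢ = 1 with Kᵢ = Pᵢˢᵃᵗ/P ⇒ 1/P = Σzᵢ/Pᵢˢᵃᵗ.
1/P = 0.362/389.3 + 0.376/193.0 + 0.135/139.4 + 0.127/124.5 = 0.004867 ⇒ P = 205.483 kPa
xᵢ = zᵢP/Pᵢˢᵃᵗ ⇒ x_1 = 0.362·205.483/389.3 = 0.191

Pdew = 205.483 kPa, x_1 = 0.191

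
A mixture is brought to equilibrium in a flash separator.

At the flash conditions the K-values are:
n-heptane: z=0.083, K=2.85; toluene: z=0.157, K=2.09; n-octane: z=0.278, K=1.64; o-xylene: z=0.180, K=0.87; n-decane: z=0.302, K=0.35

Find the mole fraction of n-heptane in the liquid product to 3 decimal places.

Material balance + equilibrium reduce to Σ zᵢ(Kᵢ−1)/(1+ψ(Kᵢ−1)) = 0.
Feasibility: ΣzᵢKᵢ = 1.283, Σzᵢ/Kᵢ = 1.344 — both > 1, two phases present.
Newton iteration, ψ⁰ = 0.5:
  ψ = 0.500: g = 0.0095, g' = -0.504 → ψ = 0.519
Converged at ψ = 0.519.
Compositions from xᵢ = zᵢ/(1+ψ(Kᵢ−1)), yᵢ = Kᵢxᵢ:
  n-heptane: x = 0.042, y = 0.121
  toluene: x = 0.100, y = 0.210
  n-octane: x = 0.209, y = 0.342
  o-xylene: x = 0.193, y = 0.168
  n-decane: x = 0.456, y = 0.159

x_n-heptane = 0.042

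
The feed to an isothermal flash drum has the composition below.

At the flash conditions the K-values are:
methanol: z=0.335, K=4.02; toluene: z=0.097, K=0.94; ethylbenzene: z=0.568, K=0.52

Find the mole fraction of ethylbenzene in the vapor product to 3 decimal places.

y_ethylbenzene = 0.403

Newton iteration, ψ⁰ = 0.5:
  ψ = 0.500: g = 0.0383, g' = -0.712 → ψ = 0.554
  ψ = 0.554: g = 0.0012, g' = -0.671 → ψ = 0.556
Converged at ψ = 0.556.
Compositions from xᵢ = zᵢ/(1+ψ(Kᵢ−1)), yᵢ = Kᵢxᵢ:
  methanol: x = 0.125, y = 0.503
  toluene: x = 0.100, y = 0.094
  ethylbenzene: x = 0.775, y = 0.403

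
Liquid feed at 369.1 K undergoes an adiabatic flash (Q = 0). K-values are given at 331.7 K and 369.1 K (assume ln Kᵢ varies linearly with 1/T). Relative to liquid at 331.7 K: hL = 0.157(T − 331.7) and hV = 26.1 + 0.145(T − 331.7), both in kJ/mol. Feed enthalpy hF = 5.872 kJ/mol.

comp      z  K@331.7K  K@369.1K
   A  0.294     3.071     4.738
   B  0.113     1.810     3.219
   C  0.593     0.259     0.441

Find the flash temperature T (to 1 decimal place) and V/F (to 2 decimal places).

T = 333.6 K, V/F = 0.21

Adiabatic flash: solve Rachford–Rice at each trial T, then check hF = ψ·hV(T) + (1−ψ)·hL(T).
  T = 331.7 K: K = (3.071, 1.810, 0.259), RR gives ψ = 0.194, H_out = 5.070 kJ/mol
  T = 369.1 K: K = (4.738, 3.219, 0.441), RR gives ψ = 0.544, H_out = 19.814 kJ/mol
  T = 350.4 K: K = (3.859, 2.451, 0.343), RR gives ψ = 0.370, H_out = 12.515 kJ/mol
  T = 341.0 K: K = (3.451, 2.113, 0.299), RR gives ψ = 0.285, H_out = 8.871 kJ/mol
  T = 336.4 K: K = (3.260, 1.960, 0.279), RR gives ψ = 0.241, H_out = 7.026 kJ/mol
  T = 334.0 K: K = (3.163, 1.882, 0.269), RR gives ψ = 0.218, H_out = 6.038 kJ/mol
Linear interpolation between T = 331.7 (H_out = 5.070) and T = 334.0 (H_out = 6.038) on hF = 5.872 gives T ≈ 333.6 K, at which ψ = 0.21.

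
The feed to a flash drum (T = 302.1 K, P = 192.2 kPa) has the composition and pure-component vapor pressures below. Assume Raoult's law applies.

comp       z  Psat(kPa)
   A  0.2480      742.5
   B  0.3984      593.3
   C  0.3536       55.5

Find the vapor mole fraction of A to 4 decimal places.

Raoult's law: Kᵢ = Pᵢˢᵃᵗ/P = Pᵢˢᵃᵗ/192.2.
  K_A = 742.5/192.2 = 3.863163, K_B = 593.3/192.2 = 3.086889, K_C = 55.5/192.2 = 0.288762
Material balance + equilibrium reduce to Σ zᵢ(Kᵢ−1)/(1+V/F(Kᵢ−1)) = 0.
Feasibility: ΣzᵢKᵢ = 2.2900, Σzᵢ/Kᵢ = 1.4178 — both > 1, two phases present.
Newton–Raphson from V/F = 0.5:
  V/F = 0.5000: g = 0.30860, g' = -1.1901 → V/F = 0.7593
  V/F = 0.7593: g = -0.00137, g' = -1.3070 → V/F = 0.7582
Converged at V/F = 0.7582.
Compositions from xᵢ = zᵢ/(1+V/F(Kᵢ−1)), yᵢ = Kᵢxᵢ:
  A: x = 0.0782, y = 0.3021
  B: x = 0.1543, y = 0.4762
  C: x = 0.7675, y = 0.2216

y_A = 0.3021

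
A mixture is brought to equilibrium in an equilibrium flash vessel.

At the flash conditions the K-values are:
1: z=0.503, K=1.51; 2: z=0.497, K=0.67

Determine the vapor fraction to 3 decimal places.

ψ = 0.550

Material balance + equilibrium reduce to Σ zᵢ(Kᵢ−1)/(1+ψ(Kᵢ−1)) = 0.
Feasibility: ΣzᵢKᵢ = 1.093, Σzᵢ/Kᵢ = 1.075 — both > 1, two phases present.
Iterate (Newton) starting at ψ = 0.37:
  ψ = 0.370: g = 0.0290, g' = -0.163 → ψ = 0.548
  ψ = 0.548: g = 0.0003, g' = -0.161 → ψ = 0.550
Converged at ψ = 0.550.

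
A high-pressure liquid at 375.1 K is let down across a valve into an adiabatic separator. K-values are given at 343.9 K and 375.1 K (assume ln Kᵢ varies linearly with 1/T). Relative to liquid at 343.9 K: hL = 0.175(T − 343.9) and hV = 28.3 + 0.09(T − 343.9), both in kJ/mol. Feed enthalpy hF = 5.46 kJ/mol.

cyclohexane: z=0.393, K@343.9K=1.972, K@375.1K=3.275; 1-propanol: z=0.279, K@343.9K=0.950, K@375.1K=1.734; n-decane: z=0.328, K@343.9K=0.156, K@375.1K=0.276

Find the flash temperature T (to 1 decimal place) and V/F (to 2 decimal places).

T = 345.0 K, V/F = 0.19

Adiabatic flash: solve Rachford–Rice at each trial T, then check hF = ψ·hV(T) + (1−ψ)·hL(T).
  T = 343.9 K: K = (1.972, 0.950, 0.156), RR gives ψ = 0.154, H_out = 4.359 kJ/mol
  T = 375.1 K: K = (3.275, 1.734, 0.276), RR gives ψ = 0.699, H_out = 23.382 kJ/mol
  T = 359.5 K: K = (2.569, 1.300, 0.210), RR gives ψ = 0.489, H_out = 15.916 kJ/mol
  T = 351.7 K: K = (2.258, 1.115, 0.182), RR gives ψ = 0.347, H_out = 10.960 kJ/mol
  T = 347.8 K: K = (2.112, 1.030, 0.168), RR gives ψ = 0.259, H_out = 7.925 kJ/mol
  T = 345.9 K: K = (2.043, 0.991, 0.162), RR gives ψ = 0.210, H_out = 6.264 kJ/mol
  T = 344.9 K: K = (2.007, 0.970, 0.159), RR gives ψ = 0.183, H_out = 5.333 kJ/mol
Linear interpolation between T = 344.9 (H_out = 5.333) and T = 345.9 (H_out = 6.264) on hF = 5.46 gives T ≈ 345.0 K, at which ψ = 0.19.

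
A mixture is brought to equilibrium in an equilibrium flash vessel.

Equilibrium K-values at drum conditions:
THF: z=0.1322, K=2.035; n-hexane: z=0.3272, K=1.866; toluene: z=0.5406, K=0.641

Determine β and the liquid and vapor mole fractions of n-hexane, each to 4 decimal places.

Let β = V/F and solve Σ zᵢ(Kᵢ−1)/(1+β(Kᵢ−1)) = 0.
g(0) = ΣzᵢKᵢ − 1 = 0.2261 and g(1) = 1 − Σzᵢ/Kᵢ = -0.0837, so a root lies in (0, 1).
Newton iteration, β⁰ = 0.39:
  β = 0.3900: g = 0.08362, g' = -0.3032 → β = 0.6658
  β = 0.6658: g = 0.00570, g' = -0.2687 → β = 0.6870
  β = 0.6870: g = 0.00001, g' = -0.2676 → β = 0.6871
Converged at β = 0.6871.
Compositions from xᵢ = zᵢ/(1+β(Kᵢ−1)), yᵢ = Kᵢxᵢ:
  THF: x = 0.0773, y = 0.1572
  n-hexane: x = 0.2051, y = 0.3828
  toluene: x = 0.7176, y = 0.4600

β = 0.6871, x_n-hexane = 0.2051, y_n-hexane = 0.3828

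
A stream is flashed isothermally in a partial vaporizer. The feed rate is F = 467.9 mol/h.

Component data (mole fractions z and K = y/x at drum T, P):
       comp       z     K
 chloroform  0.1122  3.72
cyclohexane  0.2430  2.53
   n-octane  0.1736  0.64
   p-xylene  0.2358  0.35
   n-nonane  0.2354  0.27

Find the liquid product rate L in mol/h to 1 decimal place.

Rachford–Rice: g(ψ) = Σ zᵢ(Kᵢ−1)/(1+ψ(Kᵢ−1)) = 0.
Check two-phase: ΣzᵢKᵢ = 1.2894 > 1 and Σzᵢ/Kᵢ = 1.9430 > 1, so g(0) = 0.2894 > 0 and g(1) = -0.9430 < 0.
Iterate (Newton) starting at ψ = 0.55:
  ψ = 0.5500: g = -0.27943, g' = -0.9275 → ψ = 0.2487
  ψ = 0.2487: g = -0.01010, g' = -0.9500 → ψ = 0.2381
  ψ = 0.2381: g = 0.00006, g' = -0.9615 → ψ = 0.2382
Converged at ψ = 0.2382.
Then V = ψ·F = 0.2382·467.9 = 111.4 mol/h and L = F − V = 356.5 mol/h.

L = 356.5 mol/h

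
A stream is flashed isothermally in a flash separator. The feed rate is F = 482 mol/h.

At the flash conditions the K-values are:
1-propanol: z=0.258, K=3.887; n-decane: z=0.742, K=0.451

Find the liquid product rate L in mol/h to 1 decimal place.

Rachford–Rice: g(β) = Σ zᵢ(Kᵢ−1)/(1+β(Kᵢ−1)) = 0.
Check two-phase: ΣzᵢKᵢ = 1.337 > 1 and Σzᵢ/Kᵢ = 1.712 > 1, so g(0) = 0.337 > 0 and g(1) = -0.712 < 0.
Iterate (Newton) starting at β = 0.5:
  β = 0.500: g = -0.2567, g' = -0.785 → β = 0.173
  β = 0.173: g = 0.0466, g' = -1.229 → β = 0.211
  β = 0.211: g = 0.0022, g' = -1.117 → β = 0.213
Converged at β = 0.213.
Then V = β·F = 0.2129·482 = 102.6 mol/h and L = F − V = 379.4 mol/h.

L = 379.4 mol/h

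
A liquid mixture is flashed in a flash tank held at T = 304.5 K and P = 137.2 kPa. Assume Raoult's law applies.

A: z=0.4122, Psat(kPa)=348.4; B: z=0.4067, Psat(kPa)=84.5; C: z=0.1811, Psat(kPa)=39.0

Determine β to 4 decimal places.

β = 0.4417

Raoult's law: Kᵢ = Pᵢˢᵃᵗ/P = Pᵢˢᵃᵗ/137.2.
  K_A = 348.4/137.2 = 2.539359, K_B = 84.5/137.2 = 0.615889, K_C = 39.0/137.2 = 0.284257
Rachford–Rice: g(β) = Σ zᵢ(Kᵢ−1)/(1+β(Kᵢ−1)) = 0.
Check two-phase: ΣzᵢKᵢ = 1.3487 > 1 and Σzᵢ/Kᵢ = 1.4598 > 1, so g(0) = 0.3487 > 0 and g(1) = -0.4598 < 0.
Iterate (Newton) starting at β = 0.64:
  β = 0.6400: g = -0.12670, g' = -0.6693 → β = 0.4507
  β = 0.4507: g = -0.00565, g' = -0.6304 → β = 0.4417
Converged at β = 0.4417.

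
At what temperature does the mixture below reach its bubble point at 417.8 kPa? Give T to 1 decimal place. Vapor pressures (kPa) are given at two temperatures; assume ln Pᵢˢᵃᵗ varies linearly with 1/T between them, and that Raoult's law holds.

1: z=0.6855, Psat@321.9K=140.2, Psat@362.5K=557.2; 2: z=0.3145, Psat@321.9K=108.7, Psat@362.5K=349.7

Bubble-point temperature: ΣzᵢPᵢˢᵃᵗ(T) = P. Interpolate ln Pᵢˢᵃᵗ = aᵢ + bᵢ/T.
  T = 321.9 K: ΣzᵢPᵢˢᵃᵗ = 130.29 kPa
  T = 362.5 K: ΣzᵢPᵢˢᵃᵗ = 491.94 kPa
  T = 342.2 K: ΣzᵢPᵢˢᵃᵗ = 263.08 kPa
  T = 352.4 K: ΣzᵢPᵢˢᵃᵗ = 363.49 kPa
  T = 357.4 K: ΣzᵢPᵢˢᵃᵗ = 423.11 kPa
  T = 354.9 K: ΣzᵢPᵢˢᵃᵗ = 392.37 kPa
Interpolating between 354.9 K and 357.4 K gives T ≈ 357.0 K.

T = 357.0 K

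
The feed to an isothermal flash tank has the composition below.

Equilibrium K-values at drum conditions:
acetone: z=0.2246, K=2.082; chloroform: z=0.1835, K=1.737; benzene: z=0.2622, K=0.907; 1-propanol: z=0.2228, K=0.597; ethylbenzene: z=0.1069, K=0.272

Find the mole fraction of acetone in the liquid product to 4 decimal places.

Material balance + equilibrium reduce to Σ zᵢ(Kᵢ−1)/(1+V/F(Kᵢ−1)) = 0.
g(0) = ΣzᵢKᵢ − 1 = 0.1863 and g(1) = 1 − Σzᵢ/Kᵢ = -0.2688, so a root lies in (0, 1).
Newton iteration, V/F⁰ = 0.44:
  V/F = 0.4400: g = 0.01769, g' = -0.3561 → V/F = 0.4897
  V/F = 0.4897: g = -0.00012, g' = -0.3616 → V/F = 0.4894
Converged at V/F = 0.4894.
Compositions from xᵢ = zᵢ/(1+V/F(Kᵢ−1)), yᵢ = Kᵢxᵢ:
  acetone: x = 0.1468, y = 0.3057
  chloroform: x = 0.1349, y = 0.2343
  benzene: x = 0.2747, y = 0.2492
  1-propanol: x = 0.2775, y = 0.1657
  ethylbenzene: x = 0.1661, y = 0.0452

x_acetone = 0.1468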